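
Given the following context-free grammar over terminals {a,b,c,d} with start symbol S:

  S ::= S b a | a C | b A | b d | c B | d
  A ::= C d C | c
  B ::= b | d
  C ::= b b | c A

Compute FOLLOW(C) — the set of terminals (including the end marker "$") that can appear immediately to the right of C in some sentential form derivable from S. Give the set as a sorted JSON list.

Compute FIRST by fixpoint:
iter 1:
  A via A→c: +{c}
  B via B→b: +{b}
  B via B→d: +{d}
  C via C→b b: +{b}
  C via C→c A: +{c}
  S via S→a C: +{a}
  S via S→b A: +{b}
  S via S→c B: +{c}
  S via S→d: +{d}
  FIRST[S]={a,b,c,d}  FIRST[A]={c}  FIRST[B]={b,d}  FIRST[C]={b,c}
iter 2:
  A via A→C d C: +{b}
  FIRST[S]={a,b,c,d}  FIRST[A]={b,c}  FIRST[B]={b,d}  FIRST[C]={b,c}
iter 3: — fixpoint
  FIRST[S]={a,b,c,d}  FIRST[A]={b,c}  FIRST[B]={b,d}  FIRST[C]={b,c}

Compute FOLLOW by fixpoint:
FOLLOW(S) := {$}
pass 1:
  A→C d C: FOLLOW(C) ⊇ FIRST(d) = {d}; new: +{d}
  C→c A: FOLLOW(A) ⊇ FOLLOW(C) ⊇ {d}; new: +{d}
  S→S b a: FOLLOW(S) ⊇ FIRST(b) = {b}; new: +{b}
  S→a C: FOLLOW(C) ⊇ FOLLOW(S) ⊇ {$,b}; new: +{$,b}
  S→b A: FOLLOW(A) ⊇ FOLLOW(S) ⊇ {$,b}; new: +{$,b}
  S→c B: FOLLOW(B) ⊇ FOLLOW(S) ⊇ {$,b}; new: +{$,b}
  FOLLOW(S)={$,b}  FOLLOW(A)={$,b,d}  FOLLOW(B)={$,b}  FOLLOW(C)={$,b,d}
pass 2: (no change)
  FOLLOW(S)={$,b}  FOLLOW(A)={$,b,d}  FOLLOW(B)={$,b}  FOLLOW(C)={$,b,d}

FOLLOW(C) = ["$", "b", "d"]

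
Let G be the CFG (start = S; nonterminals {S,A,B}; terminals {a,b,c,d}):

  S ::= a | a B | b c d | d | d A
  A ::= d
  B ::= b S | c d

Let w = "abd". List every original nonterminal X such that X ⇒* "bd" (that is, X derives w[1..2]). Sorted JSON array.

Convert to CNF:
  S -> T0 X4 | T2 A | T3 B | a | d
  A -> d
  B -> T0 S | T1 T2
  T0 -> b
  T1 -> c
  T2 -> d
  T3 -> a
  X4 -> T1 T2

CYK fill (cells [i..j] with 1 ≤ i ≤ j ≤ 2 only):
  T[1,1] 'b' = {T0}  orig:{}
  T[2,2] 'd' = {A,S,T2}  orig:{A,S}
  T[1,2] 'bd' = {B}

Original NTs in T[1,2] deriving "bd": ["B"]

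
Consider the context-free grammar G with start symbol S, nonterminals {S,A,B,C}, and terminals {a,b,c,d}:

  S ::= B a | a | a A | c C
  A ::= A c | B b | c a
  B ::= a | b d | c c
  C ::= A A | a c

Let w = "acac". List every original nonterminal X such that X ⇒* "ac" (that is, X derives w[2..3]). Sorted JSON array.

Convert to CNF:
  S -> B T2 | T0 C | T2 A | a
  A -> A T0 | B T1 | T0 T2
  B -> T0 T0 | T1 T3 | a
  C -> A A | T2 T0
  T0 -> c
  T1 -> b
  T2 -> a
  T3 -> d

Fill CYK table bottom-up (cells [i..j] with 2 ≤ i ≤ j ≤ 3 only):
  T[2,2] 'a' = {B,S,T2}  orig:{B,S}
  T[3,3] 'c' = {T0}  orig:{}
  T[2,3] 'ac' = {C}

Original NTs in T[2,3] deriving "ac": ["C"]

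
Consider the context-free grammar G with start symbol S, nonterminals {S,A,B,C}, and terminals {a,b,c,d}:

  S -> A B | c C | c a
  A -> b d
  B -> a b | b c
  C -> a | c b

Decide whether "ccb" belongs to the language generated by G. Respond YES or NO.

CNF form of G:
  S -> A B | T3 C | T3 T2
  A -> T0 T1
  B -> T0 T3 | T2 T0
  C -> T3 T0 | a
  T0 -> b
  T1 -> d
  T2 -> a
  T3 -> c

Fill CYK table bottom-up:
  T[0,0] 'c' = {T3}  orig:{}
  T[1,1] 'c' = {T3}  orig:{}
  T[2,2] 'b' = {T0}  orig:{}
  T[0,1] 'cc' = ∅
  T[1,2] 'cb' = {C}
  T[0,2] 'ccb' = {S}

S ∈ T[0,2] ⇒ YES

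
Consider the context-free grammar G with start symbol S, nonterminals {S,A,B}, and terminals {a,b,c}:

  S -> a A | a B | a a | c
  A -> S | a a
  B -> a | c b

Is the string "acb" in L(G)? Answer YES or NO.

CNF form of G:
  S -> T0 A | T0 B | T0 T0 | c
  A -> T0 A | T0 B | T0 T0 | c
  B -> T1 T2 | a
  T0 -> a
  T1 -> c
  T2 -> b

CYK fill:
  cell(0,0) a: {B,T0}  orig:{B}
  cell(1,1) c: {A,S,T1}  orig:{A,S}
  cell(2,2) b: {T2}  orig:{}
  cell(0,1) ac: {A,S}
  cell(1,2) cb: {B}
  cell(0,2) acb: {A,S}

S ∈ T[0,2] ⇒ YES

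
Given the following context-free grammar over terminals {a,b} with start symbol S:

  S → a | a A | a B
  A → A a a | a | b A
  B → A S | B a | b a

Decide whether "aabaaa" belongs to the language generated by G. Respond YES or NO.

Convert to CNF:
  S -> T0 A | T0 B | a
  A -> A X2 | T1 A | a
  B -> A S | B T0 | T1 T0
  T0 -> a
  T1 -> b
  X2 -> T0 T0

CYK fill:
  T[0,0] 'a' = {A,S,T0}  orig:{A,S}
  T[1,1] 'a' = {A,S,T0}  orig:{A,S}
  T[2,2] 'b' = {T1}  orig:{}
  T[3,3] 'a' = {A,S,T0}  orig:{A,S}
  T[4,4] 'a' = {A,S,T0}  orig:{A,S}
  T[5,5] 'a' = {A,S,T0}  orig:{A,S}
  T[0,1] 'aa' = {B,S,X2}  orig:{B,S}
  T[1,2] 'ab' = ∅
  T[2,3] 'ba' = {A,B}
  T[3,4] 'aa' = {B,S,X2}  orig:{B,S}
  T[4,5] 'aa' = {B,S,X2}  orig:{B,S}
  T[0,2] 'aab' = ∅
  T[1,3] 'aba' = {S}
  T[2,4] 'baa' = {B}
  T[3,5] 'aaa' = {A,B,S}
  T[0,3] 'aaba' = {B}
  T[1,4] 'abaa' = {S}
  T[2,5] 'baaa' = {A,B}
  T[0,4] 'aabaa' = {B}
  T[1,5] 'abaaa' = {S}
  T[0,5] 'aabaaa' = {B}

S ∉ T[0,5] ⇒ NO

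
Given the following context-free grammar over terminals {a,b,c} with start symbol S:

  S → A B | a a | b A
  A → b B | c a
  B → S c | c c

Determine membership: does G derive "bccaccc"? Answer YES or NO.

Convert to CNF:
  S -> A B | T0 A | T2 T2
  A -> T0 B | T1 T2
  B -> S T1 | T1 T1
  T0 -> b
  T1 -> c
  T2 -> a

CYK fill:
  T[0,0] 'b' = {T0}  orig:{}
  T[1,1] 'c' = {T1}  orig:{}
  T[2,2] 'c' = {T1}  orig:{}
  T[3,3] 'a' = {T2}  orig:{}
  T[4,4] 'c' = {T1}  orig:{}
  T[5,5] 'c' = {T1}  orig:{}
  T[6,6] 'c' = {T1}  orig:{}
  T[0,1] 'bc' = ∅
  T[1,2] 'cc' = {B}
  T[2,3] 'ca' = {A}
  T[3,4] 'ac' = ∅
  T[4,5] 'cc' = {B}
  T[5,6] 'cc' = {B}
  T[0,2] 'bcc' = {A}
  T[1,3] 'cca' = ∅
  T[2,4] 'cac' = ∅
  T[3,5] 'acc' = ∅
  T[4,6] 'ccc' = ∅
  T[0,3] 'bcca' = ∅
  T[1,4] 'ccac' = ∅
  T[2,5] 'cacc' = {S}
  T[3,6] 'accc' = ∅
  T[0,4] 'bccac' = ∅
  T[1,5] 'ccacc' = ∅
  T[2,6] 'caccc' = {B}
  T[0,5] 'bccacc' = ∅
  T[1,6] 'ccaccc' = ∅
  T[0,6] 'bccaccc' = ∅

S ∉ T[0,6] ⇒ NO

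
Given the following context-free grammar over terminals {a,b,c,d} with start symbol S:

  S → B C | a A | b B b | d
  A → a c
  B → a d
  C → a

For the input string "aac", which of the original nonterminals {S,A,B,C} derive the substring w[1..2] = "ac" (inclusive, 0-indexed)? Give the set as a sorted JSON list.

Convert to CNF:
  S -> B C | T0 A | T3 X4 | d
  A -> T0 T1
  B -> T0 T2
  C -> a
  T0 -> a
  T1 -> c
  T2 -> d
  T3 -> b
  X4 -> B T3

CYK fill, restricted to cells inside w[1..2]:
  [1..1]={C,T0}  "a"  orig:{C}
  [2..2]={T1}  "c"  orig:{}
  [1..2]={A}  "ac"

Original NTs in T[1,2] deriving "ac": ["A"]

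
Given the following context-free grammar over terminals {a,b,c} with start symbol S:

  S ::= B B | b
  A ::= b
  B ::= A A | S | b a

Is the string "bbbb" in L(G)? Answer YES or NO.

Convert to CNF:
  S -> B B | b
  A -> b
  B -> A A | B B | T0 T1 | b
  T0 -> b
  T1 -> a

CYK table (by increasing span):
  cell(0,0) b: {A,B,S,T0}  orig:{A,B,S}
  cell(1,1) b: {A,B,S,T0}  orig:{A,B,S}
  cell(2,2) b: {A,B,S,T0}  orig:{A,B,S}
  cell(3,3) b: {A,B,S,T0}  orig:{A,B,S}
  cell(0,1) bb: {B,S}
  cell(1,2) bb: {B,S}
  cell(2,3) bb: {B,S}
  cell(0,2) bbb: {B,S}
  cell(1,3) bbb: {B,S}
  cell(0,3) bbbb: {B,S}

S ∈ T[0,3] ⇒ YES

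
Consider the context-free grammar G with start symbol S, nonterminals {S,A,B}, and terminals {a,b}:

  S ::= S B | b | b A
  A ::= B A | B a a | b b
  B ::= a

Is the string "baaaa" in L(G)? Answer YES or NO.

CNF form of G:
  S -> S B | T1 A | b
  A -> B A | B X2 | T1 T1
  B -> a
  T0 -> a
  T1 -> b
  X2 -> T0 T0

CYK table (by increasing span):
  [0..0]={S,T1}  "b"  orig:{S}
  [1..1]={B,T0}  "a"  orig:{B}
  [2..2]={B,T0}  "a"  orig:{B}
  [3..3]={B,T0}  "a"  orig:{B}
  [4..4]={B,T0}  "a"  orig:{B}
  [0..1]={S}  "ba"
  [1..2]={X2}  "aa"  orig:{}
  [2..3]={X2}  "aa"  orig:{}
  [3..4]={X2}  "aa"  orig:{}
  [0..2]={S}  "baa"
  [1..3]={A}  "aaa"
  [2..4]={A}  "aaa"
  [0..3]={S}  "baaa"
  [1..4]={A}  "aaaa"
  [0..4]={S}  "baaaa"

S ∈ T[0,4] ⇒ YES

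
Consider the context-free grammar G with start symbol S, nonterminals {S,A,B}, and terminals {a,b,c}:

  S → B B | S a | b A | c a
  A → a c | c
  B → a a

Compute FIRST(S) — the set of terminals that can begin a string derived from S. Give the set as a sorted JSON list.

FIRST sets, iterate to fixpoint:
[1]
  A via A→a c: +{a}
  A via A→c: +{c}
  B via B→a a: +{a}
  S via S→B B: +{a}
  S via S→b A: +{b}
  S via S→c a: +{c}
  S: {a,b,c}  A: {a,c}  B: {a}
[2] done
  S: {a,b,c}  A: {a,c}  B: {a}

FIRST(S) = ["a", "b", "c"]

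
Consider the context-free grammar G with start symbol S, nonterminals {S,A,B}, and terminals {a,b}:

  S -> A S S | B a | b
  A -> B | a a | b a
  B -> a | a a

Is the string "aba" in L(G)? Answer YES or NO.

Convert to CNF:
  S -> A X2 | B T0 | b
  A -> T0 T0 | T1 T0 | a
  B -> T0 T0 | a
  T0 -> a
  T1 -> b
  X2 -> S S

Fill CYK table bottom-up:
  [0..0]={A,B,T0}  "a"  orig:{A,B}
  [1..1]={S,T1}  "b"  orig:{S}
  [2..2]={A,B,T0}  "a"  orig:{A,B}
  [0..1]=∅  "ab"
  [1..2]={A}  "ba"
  [0..2]=∅  "aba"

S ∉ T[0,2] ⇒ NO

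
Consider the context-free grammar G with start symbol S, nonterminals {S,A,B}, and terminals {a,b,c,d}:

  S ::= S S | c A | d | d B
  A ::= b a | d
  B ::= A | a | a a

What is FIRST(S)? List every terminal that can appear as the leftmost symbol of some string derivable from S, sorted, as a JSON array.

FIRST iteration:
iter 1:
  A via A→b a: +{b}
  A via A→d: +{d}
  B via B→A: +{b,d}
  B via B→a: +{a}
  S via S→c A: +{c}
  S via S→d: +{d}
  S: {c,d}  A: {b,d}  B: {a,b,d}
iter 2: (no change)
  S: {c,d}  A: {b,d}  B: {a,b,d}

FIRST(S) = ["c", "d"]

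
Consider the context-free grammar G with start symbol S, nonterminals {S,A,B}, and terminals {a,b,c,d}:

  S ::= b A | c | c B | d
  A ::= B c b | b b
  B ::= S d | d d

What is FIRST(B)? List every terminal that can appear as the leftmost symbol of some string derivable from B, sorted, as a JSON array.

Compute FIRST by fixpoint:
pass 1:
  A via A→b b: +{b}
  B via B→d d: +{d}
  S via S→b A: +{b}
  S via S→c: +{c}
  S via S→d: +{d}
  FIRST[S]={b,c,d}  FIRST[A]={b}  FIRST[B]={d}
pass 2:
  A via A→B c b: +{d}
  B via B→S d: +{b,c}
  FIRST[S]={b,c,d}  FIRST[A]={b,d}  FIRST[B]={b,c,d}
pass 3:
  A via A→B c b: +{c}
  FIRST[S]={b,c,d}  FIRST[A]={b,c,d}  FIRST[B]={b,c,d}
pass 4: done
  FIRST[S]={b,c,d}  FIRST[A]={b,c,d}  FIRST[B]={b,c,d}

FIRST(B) = ["b", "c", "d"]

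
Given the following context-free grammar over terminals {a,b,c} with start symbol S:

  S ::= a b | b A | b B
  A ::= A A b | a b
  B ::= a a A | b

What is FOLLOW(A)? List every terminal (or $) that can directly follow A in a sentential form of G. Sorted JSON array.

FIRST sets, iterate to fixpoint:
pass 1:
  A via A→a b: +{a}
  B via B→a a A: +{a}
  B via B→b: +{b}
  S via S→a b: +{a}
  S via S→b A: +{b}
  FIRST(S)={a,b}  FIRST(A)={a}  FIRST(B)={a,b}
pass 2: (no change)
  FIRST(S)={a,b}  FIRST(A)={a}  FIRST(B)={a,b}

FOLLOW iteration:
FOLLOW(S) := {$}
pass 1:
  A→A A b: FOLLOW(A) ⊇ FIRST(A) = {a}; new: +{a}
  A→A A b: FOLLOW(A) ⊇ FIRST(b) = {b}; new: +{b}
  S→b A: FOLLOW(A) ⊇ FOLLOW(S) ⊇ {$}; new: +{$}
  S→b B: FOLLOW(B) ⊇ FOLLOW(S) ⊇ {$}; new: +{$}
  FOLLOW(S)={$}  FOLLOW(A)={$,a,b}  FOLLOW(B)={$}
pass 2: (no change)
  FOLLOW(S)={$}  FOLLOW(A)={$,a,b}  FOLLOW(B)={$}

FOLLOW(A) = ["$", "a", "b"]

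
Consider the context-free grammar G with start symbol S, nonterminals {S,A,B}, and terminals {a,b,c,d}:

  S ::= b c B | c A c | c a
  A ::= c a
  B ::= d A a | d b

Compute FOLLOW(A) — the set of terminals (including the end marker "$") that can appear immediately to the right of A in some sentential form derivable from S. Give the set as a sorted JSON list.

Compute FIRST by fixpoint:
round 1:
  A via A→c a: +{c}
  B via B→d A a: +{d}
  S via S→b c B: +{b}
  S via S→c A c: +{c}
  FIRST(S)={b,c}  FIRST(A)={c}  FIRST(B)={d}
round 2: done
  FIRST(S)={b,c}  FIRST(A)={c}  FIRST(B)={d}

FOLLOW sets:
FOLLOW(S) := {$}
pass 1:
  B→d A a: FOLLOW(A) ⊇ FIRST(a) = {a}; new: +{a}
  S→b c B: FOLLOW(B) ⊇ FOLLOW(S) ⊇ {$}; new: +{$}
  S→c A c: FOLLOW(A) ⊇ FIRST(c) = {c}; new: +{c}
  FOLLOW(S)={$}  FOLLOW(A)={a,c}  FOLLOW(B)={$}
pass 2: — fixpoint
  FOLLOW(S)={$}  FOLLOW(A)={a,c}  FOLLOW(B)={$}

FOLLOW(A) = ["a", "c"]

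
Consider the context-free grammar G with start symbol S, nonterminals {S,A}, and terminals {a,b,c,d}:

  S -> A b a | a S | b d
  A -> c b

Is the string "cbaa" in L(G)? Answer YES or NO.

Convert to CNF:
  S -> A X4 | T1 T3 | T2 S
  A -> T0 T1
  T0 -> c
  T1 -> b
  T2 -> a
  T3 -> d
  X4 -> T1 T2

CYK table (by increasing span):
  [0..0]={T0}  "c"  orig:{}
  [1..1]={T1}  "b"  orig:{}
  [2..2]={T2}  "a"  orig:{}
  [3..3]={T2}  "a"  orig:{}
  [0..1]={A}  "cb"
  [1..2]={X4}  "ba"  orig:{}
  [2..3]=∅  "aa"
  [0..2]=∅  "cba"
  [1..3]=∅  "baa"
  [0..3]=∅  "cbaa"

S ∉ T[0,3] ⇒ NO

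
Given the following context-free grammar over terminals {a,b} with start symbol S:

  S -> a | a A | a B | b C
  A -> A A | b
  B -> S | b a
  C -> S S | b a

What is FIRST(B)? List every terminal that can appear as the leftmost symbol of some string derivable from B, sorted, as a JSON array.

Compute FIRST by fixpoint:
round 1:
  A via A→b: +{b}
  B via B→b a: +{b}
  C via C→b a: +{b}
  S via S→a: +{a}
  S via S→b C: +{b}
  S: {a,b}  A: {b}  B: {b}  C: {b}
round 2:
  B via B→S: +{a}
  C via C→S S: +{a}
  S: {a,b}  A: {b}  B: {a,b}  C: {a,b}
round 3: — fixpoint
  S: {a,b}  A: {b}  B: {a,b}  C: {a,b}

FIRST(B) = ["a", "b"]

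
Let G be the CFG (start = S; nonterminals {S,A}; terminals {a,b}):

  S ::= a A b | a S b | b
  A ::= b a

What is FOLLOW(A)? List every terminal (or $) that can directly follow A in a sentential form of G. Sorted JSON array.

FIRST sets, iterate to fixpoint:
pass 1:
  A via A→b a: +{b}
  S via S→a A b: +{a}
  S via S→b: +{b}
  S: {a,b}  A: {b}
pass 2: (stable)
  S: {a,b}  A: {b}

FOLLOW iteration:
FOLLOW(S) := {$}
iter 1:
  S→a A b: FOLLOW(A) ⊇ FIRST(b) = {b}; new: +{b}
  S→a S b: FOLLOW(S) ⊇ FIRST(b) = {b}; new: +{b}
  FOLLOW[S]={$,b}  FOLLOW[A]={b}
iter 2: — fixpoint
  FOLLOW[S]={$,b}  FOLLOW[A]={b}

FOLLOW(A) = ["b"]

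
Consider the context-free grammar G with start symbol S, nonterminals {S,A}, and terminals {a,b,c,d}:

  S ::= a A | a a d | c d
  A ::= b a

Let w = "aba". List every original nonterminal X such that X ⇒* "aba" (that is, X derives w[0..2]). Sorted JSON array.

Convert to CNF:
  S -> T1 A | T1 X4 | T3 T2
  A -> T0 T1
  T0 -> b
  T1 -> a
  T2 -> d
  T3 -> c
  X4 -> T1 T2

CYK fill — only the sub-triangle for w[0..2]:
  cell(0,0) a: {T1}  orig:{}
  cell(1,1) b: {T0}  orig:{}
  cell(2,2) a: {T1}  orig:{}
  cell(0,1) ab: ∅
  cell(1,2) ba: {A}
  cell(0,2) aba: {S}

Original NTs in T[0,2] deriving "aba": ["S"]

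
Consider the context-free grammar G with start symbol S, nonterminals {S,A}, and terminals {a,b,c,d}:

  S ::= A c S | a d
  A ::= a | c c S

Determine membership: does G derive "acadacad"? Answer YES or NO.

CNF form of G:
  S -> A X4 | T1 T2
  A -> T0 X3 | a
  T0 -> c
  T1 -> a
  T2 -> d
  X3 -> T0 S
  X4 -> T0 S

Fill CYK table bottom-up:
  [0..0]={A,T1}  "a"  orig:{A}
  [1..1]={T0}  "c"  orig:{}
  [2..2]={A,T1}  "a"  orig:{A}
  [3..3]={T2}  "d"  orig:{}
  [4..4]={A,T1}  "a"  orig:{A}
  [5..5]={T0}  "c"  orig:{}
  [6..6]={A,T1}  "a"  orig:{A}
  [7..7]={T2}  "d"  orig:{}
  [0..1]=∅  "ac"
  [1..2]=∅  "ca"
  [2..3]={S}  "ad"
  [3..4]=∅  "da"
  [4..5]=∅  "ac"
  [5..6]=∅  "ca"
  [6..7]={S}  "ad"
  [0..2]=∅  "aca"
  [1..3]={X3,X4}  "cad"  orig:{}
  [2..4]=∅  "ada"
  [3..5]=∅  "dac"
  [4..6]=∅  "aca"
  [5..7]={X3,X4}  "cad"  orig:{}
  [0..3]={S}  "acad"
  [1..4]=∅  "cada"
  [2..5]=∅  "adac"
  [3..6]=∅  "daca"
  [4..7]={S}  "acad"
  [0..4]=∅  "acada"
  [1..5]=∅  "cadac"
  [2..6]=∅  "adaca"
  [3..7]=∅  "dacad"
  [0..5]=∅  "acadac"
  [1..6]=∅  "cadaca"
  [2..7]=∅  "adacad"
  [0..6]=∅  "acadaca"
  [1..7]=∅  "cadacad"
  [0..7]=∅  "acadacad"

S ∉ T[0,7] ⇒ NO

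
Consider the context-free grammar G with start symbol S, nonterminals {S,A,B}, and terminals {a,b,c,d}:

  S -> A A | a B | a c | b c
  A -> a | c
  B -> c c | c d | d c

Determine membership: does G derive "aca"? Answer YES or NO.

Convert to CNF:
  S -> A A | T2 B | T2 T0 | T3 T0
  A -> a | c
  B -> T0 T0 | T0 T1 | T1 T0
  T0 -> c
  T1 -> d
  T2 -> a
  T3 -> b

CYK table (by increasing span):
  cell(0,0) a: {A,T2}  orig:{A}
  cell(1,1) c: {A,T0}  orig:{A}
  cell(2,2) a: {A,T2}  orig:{A}
  cell(0,1) ac: {S}
  cell(1,2) ca: {S}
  cell(0,2) aca: ∅

S ∉ T[0,2] ⇒ NO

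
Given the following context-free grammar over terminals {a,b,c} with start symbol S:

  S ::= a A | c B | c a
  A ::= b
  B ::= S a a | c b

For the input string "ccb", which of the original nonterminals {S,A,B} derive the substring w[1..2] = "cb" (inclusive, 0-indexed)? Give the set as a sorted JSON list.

Convert to CNF:
  S -> T0 A | T1 B | T1 T0
  A -> b
  B -> S X3 | T1 T2
  T0 -> a
  T1 -> c
  T2 -> b
  X3 -> T0 T0

Fill CYK table bottom-up (cells [i..j] with 1 ≤ i ≤ j ≤ 2 only):
  T[1,1] 'c' = {T1}  orig:{}
  T[2,2] 'b' = {A,T2}  orig:{A}
  T[1,2] 'cb' = {B}

Original NTs in T[1,2] deriving "cb": ["B"]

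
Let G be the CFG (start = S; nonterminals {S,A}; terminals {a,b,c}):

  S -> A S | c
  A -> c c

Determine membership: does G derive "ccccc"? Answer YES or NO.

Convert to CNF:
  S -> A S | c
  A -> T0 T0
  T0 -> c

CYK fill:
  [0..0]={S,T0}  "c"  orig:{S}
  [1..1]={S,T0}  "c"  orig:{S}
  [2..2]={S,T0}  "c"  orig:{S}
  [3..3]={S,T0}  "c"  orig:{S}
  [4..4]={S,T0}  "c"  orig:{S}
  [0..1]={A}  "cc"
  [1..2]={A}  "cc"
  [2..3]={A}  "cc"
  [3..4]={A}  "cc"
  [0..2]={S}  "ccc"
  [1..3]={S}  "ccc"
  [2..4]={S}  "ccc"
  [0..3]=∅  "cccc"
  [1..4]=∅  "cccc"
  [0..4]={S}  "ccccc"

S ∈ T[0,4] ⇒ YES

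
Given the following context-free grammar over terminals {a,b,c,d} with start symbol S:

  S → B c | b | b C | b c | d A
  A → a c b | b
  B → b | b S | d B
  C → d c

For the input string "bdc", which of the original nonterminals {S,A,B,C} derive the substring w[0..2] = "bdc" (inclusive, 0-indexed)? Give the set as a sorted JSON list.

CNF form of G:
  S -> B T1 | T2 C | T2 T1 | T3 A | b
  A -> T0 X4 | b
  B -> T2 S | T3 B | b
  C -> T3 T1
  T0 -> a
  T1 -> c
  T2 -> b
  T3 -> d
  X4 -> T1 T2

Fill CYK table bottom-up (cells [i..j] with 0 ≤ i ≤ j ≤ 2 only):
  [0..0]={A,B,S,T2}  "b"  orig:{A,B,S}
  [1..1]={T3}  "d"  orig:{}
  [2..2]={T1}  "c"  orig:{}
  [0..1]=∅  "bd"
  [1..2]={C}  "dc"
  [0..2]={S}  "bdc"

Original NTs in T[0,2] deriving "bdc": ["S"]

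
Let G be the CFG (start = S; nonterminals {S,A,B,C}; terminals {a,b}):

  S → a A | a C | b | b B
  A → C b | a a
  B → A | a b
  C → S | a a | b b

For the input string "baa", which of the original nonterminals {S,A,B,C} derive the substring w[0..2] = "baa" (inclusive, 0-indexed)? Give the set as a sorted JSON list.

Convert to CNF:
  S -> T0 B | T1 A | T1 C | b
  A -> C T0 | T1 T1
  B -> C T0 | T1 T0 | T1 T1
  C -> T0 B | T0 T0 | T1 A | T1 C | T1 T1 | b
  T0 -> b
  T1 -> a

Fill CYK table bottom-up — only the sub-triangle for w[0..2]:
  cell(0,0) b: {C,S,T0}  orig:{C,S}
  cell(1,1) a: {T1}  orig:{}
  cell(2,2) a: {T1}  orig:{}
  cell(0,1) ba: ∅
  cell(1,2) aa: {A,B,C}
  cell(0,2) baa: {C,S}

Original NTs in T[0,2] deriving "baa": ["C", "S"]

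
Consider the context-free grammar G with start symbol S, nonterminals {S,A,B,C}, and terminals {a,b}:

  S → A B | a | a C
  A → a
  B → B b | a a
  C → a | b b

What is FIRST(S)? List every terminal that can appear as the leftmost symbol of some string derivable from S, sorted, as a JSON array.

FIRST sets, iterate to fixpoint:
pass 1:
  A via A→a: +{a}
  B via B→a a: +{a}
  C via C→a: +{a}
  C via C→b b: +{b}
  S via S→A B: +{a}
  S: {a}  A: {a}  B: {a}  C: {a,b}
pass 2: — fixpoint
  S: {a}  A: {a}  B: {a}  C: {a,b}

FIRST(S) = ["a"]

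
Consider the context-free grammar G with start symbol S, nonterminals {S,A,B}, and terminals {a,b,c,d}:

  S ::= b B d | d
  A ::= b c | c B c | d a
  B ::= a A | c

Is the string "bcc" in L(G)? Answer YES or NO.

Convert to CNF:
  S -> T0 X5 | d
  A -> T0 T1 | T1 X4 | T2 T3
  B -> T3 A | c
  T0 -> b
  T1 -> c
  T2 -> d
  T3 -> a
  X4 -> B T1
  X5 -> B T2

Fill CYK table bottom-up:
  T[0,0] 'b' = {T0}  orig:{}
  T[1,1] 'c' = {B,T1}  orig:{B}
  T[2,2] 'c' = {B,T1}  orig:{B}
  T[0,1] 'bc' = {A}
  T[1,2] 'cc' = {X4}  orig:{}
  T[0,2] 'bcc' = ∅

S ∉ T[0,2] ⇒ NO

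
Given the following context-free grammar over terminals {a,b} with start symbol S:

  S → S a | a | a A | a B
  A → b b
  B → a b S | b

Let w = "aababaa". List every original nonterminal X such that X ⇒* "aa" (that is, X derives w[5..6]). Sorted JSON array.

CNF form of G:
  S -> S T1 | T1 A | T1 B | a
  A -> T0 T0
  B -> T1 X2 | b
  T0 -> b
  T1 -> a
  X2 -> T0 S

Fill CYK table bottom-up, restricted to cells inside w[5..6]:
  T[5,5] 'a' = {S,T1}  orig:{S}
  T[6,6] 'a' = {S,T1}  orig:{S}
  T[5,6] 'aa' = {S}

Original NTs in T[5,6] deriving "aa": ["S"]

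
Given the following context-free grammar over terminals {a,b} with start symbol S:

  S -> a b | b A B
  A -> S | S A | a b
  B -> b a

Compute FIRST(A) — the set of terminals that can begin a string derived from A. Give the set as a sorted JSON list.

Compute FIRST by fixpoint:
[1]
  A via A→a b: +{a}
  B via B→b a: +{b}
  S via S→a b: +{a}
  S via S→b A B: +{b}
  FIRST[S]={a,b}  FIRST[A]={a}  FIRST[B]={b}
[2]
  A via A→S: +{b}
  FIRST[S]={a,b}  FIRST[A]={a,b}  FIRST[B]={b}
[3] (stable)
  FIRST[S]={a,b}  FIRST[A]={a,b}  FIRST[B]={b}

FIRST(A) = ["a", "b"]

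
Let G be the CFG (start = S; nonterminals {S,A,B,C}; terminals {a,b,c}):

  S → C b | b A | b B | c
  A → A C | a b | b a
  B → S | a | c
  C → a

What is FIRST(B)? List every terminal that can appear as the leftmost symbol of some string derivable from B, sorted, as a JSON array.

FIRST sets, iterate to fixpoint:
pass 1:
  A via A→a b: +{a}
  A via A→b a: +{b}
  B via B→a: +{a}
  B via B→c: +{c}
  C via C→a: +{a}
  S via S→C b: +{a}
  S via S→b A: +{b}
  S via S→c: +{c}
  S: {a,b,c}  A: {a,b}  B: {a,c}  C: {a}
pass 2:
  B via B→S: +{b}
  S: {a,b,c}  A: {a,b}  B: {a,b,c}  C: {a}
pass 3: — fixpoint
  S: {a,b,c}  A: {a,b}  B: {a,b,c}  C: {a}

FIRST(B) = ["a", "b", "c"]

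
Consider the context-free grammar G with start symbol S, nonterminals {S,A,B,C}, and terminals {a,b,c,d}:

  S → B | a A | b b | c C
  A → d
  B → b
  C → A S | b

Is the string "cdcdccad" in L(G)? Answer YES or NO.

Convert to CNF:
  S -> T0 A | T1 T1 | T2 C | b
  A -> d
  B -> b
  C -> A S | b
  T0 -> a
  T1 -> b
  T2 -> c

Fill CYK table bottom-up:
  T[0,0] 'c' = {T2}  orig:{}
  T[1,1] 'd' = {A}
  T[2,2] 'c' = {T2}  orig:{}
  T[3,3] 'd' = {A}
  T[4,4] 'c' = {T2}  orig:{}
  T[5,5] 'c' = {T2}  orig:{}
  T[6,6] 'a' = {T0}  orig:{}
  T[7,7] 'd' = {A}
  T[0,1] 'cd' = ∅
  T[1,2] 'dc' = ∅
  T[2,3] 'cd' = ∅
  T[3,4] 'dc' = ∅
  T[4,5] 'cc' = ∅
  T[5,6] 'ca' = ∅
  T[6,7] 'ad' = {S}
  T[0,2] 'cdc' = ∅
  T[1,3] 'dcd' = ∅
  T[2,4] 'cdc' = ∅
  T[3,5] 'dcc' = ∅
  T[4,6] 'cca' = ∅
  T[5,7] 'cad' = ∅
  T[0,3] 'cdcd' = ∅
  T[1,4] 'dcdc' = ∅
  T[2,5] 'cdcc' = ∅
  T[3,6] 'dcca' = ∅
  T[4,7] 'ccad' = ∅
  T[0,4] 'cdcdc' = ∅
  T[1,5] 'dcdcc' = ∅
  T[2,6] 'cdcca' = ∅
  T[3,7] 'dccad' = ∅
  T[0,5] 'cdcdcc' = ∅
  T[1,6] 'dcdcca' = ∅
  T[2,7] 'cdccad' = ∅
  T[0,6] 'cdcdcca' = ∅
  T[1,7] 'dcdccad' = ∅
  T[0,7] 'cdcdccad' = ∅

S ∉ T[0,7] ⇒ NO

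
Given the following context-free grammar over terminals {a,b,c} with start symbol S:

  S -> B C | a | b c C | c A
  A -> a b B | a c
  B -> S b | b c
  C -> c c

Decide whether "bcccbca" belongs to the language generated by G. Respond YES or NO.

CNF form of G:
  S -> B C | T1 X4 | T2 A | a
  A -> T0 T2 | T0 X3
  B -> S T1 | T1 T2
  C -> T2 T2
  T0 -> a
  T1 -> b
  T2 -> c
  X3 -> T1 B
  X4 -> T2 C

CYK table (by increasing span):
  cell(0,0) b: {T1}  orig:{}
  cell(1,1) c: {T2}  orig:{}
  cell(2,2) c: {T2}  orig:{}
  cell(3,3) c: {T2}  orig:{}
  cell(4,4) b: {T1}  orig:{}
  cell(5,5) c: {T2}  orig:{}
  cell(6,6) a: {S,T0}  orig:{S}
  cell(0,1) bc: {B}
  cell(1,2) cc: {C}
  cell(2,3) cc: {C}
  cell(3,4) cb: ∅
  cell(4,5) bc: {B}
  cell(5,6) ca: ∅
  cell(0,2) bcc: ∅
  cell(1,3) ccc: {X4}  orig:{}
  cell(2,4) ccb: ∅
  cell(3,5) cbc: ∅
  cell(4,6) bca: ∅
  cell(0,3) bccc: {S}
  cell(1,4) cccb: ∅
  cell(2,5) ccbc: ∅
  cell(3,6) cbca: ∅
  cell(0,4) bcccb: {B}
  cell(1,5) cccbc: ∅
  cell(2,6) ccbca: ∅
  cell(0,5) bcccbc: ∅
  cell(1,6) cccbca: ∅
  cell(0,6) bcccbca: ∅

S ∉ T[0,6] ⇒ NO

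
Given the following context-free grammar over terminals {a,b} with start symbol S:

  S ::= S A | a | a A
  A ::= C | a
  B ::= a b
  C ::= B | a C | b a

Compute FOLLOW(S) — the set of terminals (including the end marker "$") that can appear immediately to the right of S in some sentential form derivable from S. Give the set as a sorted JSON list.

FIRST sets, iterate to fixpoint:
pass 1:
  A via A→a: +{a}
  B via B→a b: +{a}
  C via C→B: +{a}
  C via C→b a: +{b}
  S via S→a: +{a}
  FIRST[S]={a}  FIRST[A]={a}  FIRST[B]={a}  FIRST[C]={a,b}
pass 2:
  A via A→C: +{b}
  FIRST[S]={a}  FIRST[A]={a,b}  FIRST[B]={a}  FIRST[C]={a,b}
pass 3: (stable)
  FIRST[S]={a}  FIRST[A]={a,b}  FIRST[B]={a}  FIRST[C]={a,b}

FOLLOW sets:
seed FOLLOW(S) with $
[1]
  S→S A: FOLLOW(S) ⊇ FIRST(A) = {a,b}; new: +{a,b}
  S→S A: FOLLOW(A) ⊇ FOLLOW(S) ⊇ {$,a,b}; new: +{$,a,b}
  FOLLOW[S]={$,a,b}  FOLLOW[A]={$,a,b}  FOLLOW[B]={}  FOLLOW[C]={}
[2]
  A→C: FOLLOW(C) ⊇ FOLLOW(A) ⊇ {$,a,b}; new: +{$,a,b}
  C→B: FOLLOW(B) ⊇ FOLLOW(C) ⊇ {$,a,b}; new: +{$,a,b}
  FOLLOW[S]={$,a,b}  FOLLOW[A]={$,a,b}  FOLLOW[B]={$,a,b}  FOLLOW[C]={$,a,b}
[3] — fixpoint
  FOLLOW[S]={$,a,b}  FOLLOW[A]={$,a,b}  FOLLOW[B]={$,a,b}  FOLLOW[C]={$,a,b}

FOLLOW(S) = ["$", "a", "b"]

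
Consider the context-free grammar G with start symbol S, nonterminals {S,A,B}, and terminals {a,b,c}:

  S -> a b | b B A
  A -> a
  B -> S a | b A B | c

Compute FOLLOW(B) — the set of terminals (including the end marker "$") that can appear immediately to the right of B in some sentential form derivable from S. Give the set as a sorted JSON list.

FIRST iteration:
iter 1:
  A via A→a: +{a}
  B via B→b A B: +{b}
  B via B→c: +{c}
  S via S→a b: +{a}
  S via S→b B A: +{b}
  S: {a,b}  A: {a}  B: {b,c}
iter 2:
  B via B→S a: +{a}
  S: {a,b}  A: {a}  B: {a,b,c}
iter 3: done
  S: {a,b}  A: {a}  B: {a,b,c}

FOLLOW iteration:
FOLLOW(S) := {$}
iter 1:
  B→S a: FOLLOW(S) ⊇ FIRST(a) = {a}; new: +{a}
  B→b A B: FOLLOW(A) ⊇ FIRST(B) = {a,b,c}; new: +{a,b,c}
  S→b B A: FOLLOW(B) ⊇ FIRST(A) = {a}; new: +{a}
  S→b B A: FOLLOW(A) ⊇ FOLLOW(S) ⊇ {$,a}; new: +{$}
  S: {$,a}  A: {$,a,b,c}  B: {a}
iter 2: done
  S: {$,a}  A: {$,a,b,c}  B: {a}

FOLLOW(B) = ["a"]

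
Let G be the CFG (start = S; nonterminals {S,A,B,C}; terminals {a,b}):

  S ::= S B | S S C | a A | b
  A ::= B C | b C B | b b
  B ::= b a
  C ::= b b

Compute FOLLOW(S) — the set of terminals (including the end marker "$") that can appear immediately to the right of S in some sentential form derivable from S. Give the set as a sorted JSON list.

Compute FIRST by fixpoint:
pass 1:
  A via A→b C B: +{b}
  B via B→b a: +{b}
  C via C→b b: +{b}
  S via S→a A: +{a}
  S via S→b: +{b}
  FIRST(S)={a,b}  FIRST(A)={b}  FIRST(B)={b}  FIRST(C)={b}
pass 2: done
  FIRST(S)={a,b}  FIRST(A)={b}  FIRST(B)={b}  FIRST(C)={b}

FOLLOW sets:
seed FOLLOW(S) with $
[1]
  A→B C: FOLLOW(B) ⊇ FIRST(C) = {b}; new: +{b}
  A→b C B: FOLLOW(C) ⊇ FIRST(B) = {b}; new: +{b}
  S→S B: FOLLOW(S) ⊇ FIRST(B) = {b}; new: +{b}
  S→S B: FOLLOW(B) ⊇ FOLLOW(S) ⊇ {$,b}; new: +{$}
  S→S S C: FOLLOW(S) ⊇ FIRST(S) = {a,b}; new: +{a}
  S→S S C: FOLLOW(C) ⊇ FOLLOW(S) ⊇ {$,a,b}; new: +{$,a}
  S→a A: FOLLOW(A) ⊇ FOLLOW(S) ⊇ {$,a,b}; new: +{$,a,b}
  FOLLOW(S)={$,a,b}  FOLLOW(A)={$,a,b}  FOLLOW(B)={$,b}  FOLLOW(C)={$,a,b}
[2]
  A→b C B: FOLLOW(B) ⊇ FOLLOW(A) ⊇ {$,a,b}; new: +{a}
  FOLLOW(S)={$,a,b}  FOLLOW(A)={$,a,b}  FOLLOW(B)={$,a,b}  FOLLOW(C)={$,a,b}
[3] — fixpoint
  FOLLOW(S)={$,a,b}  FOLLOW(A)={$,a,b}  FOLLOW(B)={$,a,b}  FOLLOW(C)={$,a,b}

FOLLOW(S) = ["$", "a", "b"]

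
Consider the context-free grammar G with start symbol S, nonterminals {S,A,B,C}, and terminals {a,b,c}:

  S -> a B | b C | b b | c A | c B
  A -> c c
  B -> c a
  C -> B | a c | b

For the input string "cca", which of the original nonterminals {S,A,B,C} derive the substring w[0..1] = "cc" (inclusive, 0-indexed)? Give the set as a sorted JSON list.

CNF form of G:
  S -> T0 A | T0 B | T1 B | T2 C | T2 T2
  A -> T0 T0
  B -> T0 T1
  C -> T0 T1 | T1 T0 | b
  T0 -> c
  T1 -> a
  T2 -> b

CYK table (by increasing span) — only the sub-triangle for w[0..1]:
  cell(0,0) c: {T0}  orig:{}
  cell(1,1) c: {T0}  orig:{}
  cell(0,1) cc: {A}

Original NTs in T[0,1] deriving "cc": ["A"]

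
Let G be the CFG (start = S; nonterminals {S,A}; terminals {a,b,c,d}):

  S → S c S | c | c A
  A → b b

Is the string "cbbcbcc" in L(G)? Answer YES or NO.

Convert to CNF:
  S -> S X2 | T1 A | c
  A -> T0 T0
  T0 -> b
  T1 -> c
  X2 -> T1 S

CYK fill:
  [0..0]={S,T1}  "c"  orig:{S}
  [1..1]={T0}  "b"  orig:{}
  [2..2]={T0}  "b"  orig:{}
  [3..3]={S,T1}  "c"  orig:{S}
  [4..4]={T0}  "b"  orig:{}
  [5..5]={S,T1}  "c"  orig:{S}
  [6..6]={S,T1}  "c"  orig:{S}
  [0..1]=∅  "cb"
  [1..2]={A}  "bb"
  [2..3]=∅  "bc"
  [3..4]=∅  "cb"
  [4..5]=∅  "bc"
  [5..6]={X2}  "cc"  orig:{}
  [0..2]={S}  "cbb"
  [1..3]=∅  "bbc"
  [2..4]=∅  "bcb"
  [3..5]=∅  "cbc"
  [4..6]=∅  "bcc"
  [0..3]=∅  "cbbc"
  [1..4]=∅  "bbcb"
  [2..5]=∅  "bcbc"
  [3..6]=∅  "cbcc"
  [0..4]=∅  "cbbcb"
  [1..5]=∅  "bbcbc"
  [2..6]=∅  "bcbcc"
  [0..5]=∅  "cbbcbc"
  [1..6]=∅  "bbcbcc"
  [0..6]=∅  "cbbcbcc"

S ∉ T[0,6] ⇒ NO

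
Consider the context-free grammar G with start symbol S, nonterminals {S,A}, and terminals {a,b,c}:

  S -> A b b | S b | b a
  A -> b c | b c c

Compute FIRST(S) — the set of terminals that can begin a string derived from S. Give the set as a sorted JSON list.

FIRST sets, iterate to fixpoint:
iter 1:
  A via A→b c: +{b}
  S via S→A b b: +{b}
  FIRST[S]={b}  FIRST[A]={b}
iter 2: (stable)
  FIRST[S]={b}  FIRST[A]={b}

FIRST(S) = ["b"]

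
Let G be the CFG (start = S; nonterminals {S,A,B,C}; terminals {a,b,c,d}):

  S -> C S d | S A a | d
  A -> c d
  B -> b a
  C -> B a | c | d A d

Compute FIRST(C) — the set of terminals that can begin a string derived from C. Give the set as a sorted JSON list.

FIRST iteration:
pass 1:
  A via A→c d: +{c}
  B via B→b a: +{b}
  C via C→B a: +{b}
  C via C→c: +{c}
  C via C→d A d: +{d}
  S via S→C S d: +{b,c,d}
  S: {b,c,d}  A: {c}  B: {b}  C: {b,c,d}
pass 2: (stable)
  S: {b,c,d}  A: {c}  B: {b}  C: {b,c,d}

FIRST(C) = ["b", "c", "d"]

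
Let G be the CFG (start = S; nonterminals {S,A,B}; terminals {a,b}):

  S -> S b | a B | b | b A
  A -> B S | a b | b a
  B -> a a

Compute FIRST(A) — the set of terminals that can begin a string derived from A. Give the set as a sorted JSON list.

FIRST sets, iterate to fixpoint:
round 1:
  A via A→a b: +{a}
  A via A→b a: +{b}
  B via B→a a: +{a}
  S via S→a B: +{a}
  S via S→b: +{b}
  FIRST(S)={a,b}  FIRST(A)={a,b}  FIRST(B)={a}
round 2: — fixpoint
  FIRST(S)={a,b}  FIRST(A)={a,b}  FIRST(B)={a}

FIRST(A) = ["a", "b"]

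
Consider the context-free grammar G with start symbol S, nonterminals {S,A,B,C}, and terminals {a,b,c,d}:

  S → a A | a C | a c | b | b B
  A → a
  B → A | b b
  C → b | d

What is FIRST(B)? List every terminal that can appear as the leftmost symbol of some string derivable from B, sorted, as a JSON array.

FIRST sets, iterate to fixpoint:
round 1:
  A via A→a: +{a}
  B via B→A: +{a}
  B via B→b b: +{b}
  C via C→b: +{b}
  C via C→d: +{d}
  S via S→a A: +{a}
  S via S→b: +{b}
  FIRST(S)={a,b}  FIRST(A)={a}  FIRST(B)={a,b}  FIRST(C)={b,d}
round 2: done
  FIRST(S)={a,b}  FIRST(A)={a}  FIRST(B)={a,b}  FIRST(C)={b,d}

FIRST(B) = ["a", "b"]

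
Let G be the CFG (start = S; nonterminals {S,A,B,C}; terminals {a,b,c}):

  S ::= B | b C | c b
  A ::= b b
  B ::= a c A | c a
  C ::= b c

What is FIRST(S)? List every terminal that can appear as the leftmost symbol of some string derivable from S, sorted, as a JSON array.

FIRST iteration:
round 1:
  A via A→b b: +{b}
  B via B→a c A: +{a}
  B via B→c a: +{c}
  C via C→b c: +{b}
  S via S→B: +{a,c}
  S via S→b C: +{b}
  FIRST[S]={a,b,c}  FIRST[A]={b}  FIRST[B]={a,c}  FIRST[C]={b}
round 2: — fixpoint
  FIRST[S]={a,b,c}  FIRST[A]={b}  FIRST[B]={a,c}  FIRST[C]={b}

FIRST(S) = ["a", "b", "c"]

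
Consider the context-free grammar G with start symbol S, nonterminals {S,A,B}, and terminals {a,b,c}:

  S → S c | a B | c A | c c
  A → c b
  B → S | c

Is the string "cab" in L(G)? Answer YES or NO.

CNF form of G:
  S -> S T0 | T0 A | T0 T0 | T2 B
  A -> T0 T1
  B -> S T0 | T0 A | T0 T0 | T2 B | c
  T0 -> c
  T1 -> b
  T2 -> a

Fill CYK table bottom-up:
  T[0,0] 'c' = {B,T0}  orig:{B}
  T[1,1] 'a' = {T2}  orig:{}
  T[2,2] 'b' = {T1}  orig:{}
  T[0,1] 'ca' = ∅
  T[1,2] 'ab' = ∅
  T[0,2] 'cab' = ∅

S ∉ T[0,2] ⇒ NO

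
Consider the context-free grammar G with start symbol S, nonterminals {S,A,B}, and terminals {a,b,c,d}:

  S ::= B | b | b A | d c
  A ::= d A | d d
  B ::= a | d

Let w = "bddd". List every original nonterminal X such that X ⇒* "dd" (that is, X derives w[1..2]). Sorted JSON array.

Convert to CNF:
  S -> T0 T2 | T1 A | a | b | d
  A -> T0 A | T0 T0
  B -> a | d
  T0 -> d
  T1 -> b
  T2 -> c

CYK fill, restricted to cells inside w[1..2]:
  cell(1,1) d: {B,S,T0}  orig:{B,S}
  cell(2,2) d: {B,S,T0}  orig:{B,S}
  cell(1,2) dd: {A}

Original NTs in T[1,2] deriving "dd": ["A"]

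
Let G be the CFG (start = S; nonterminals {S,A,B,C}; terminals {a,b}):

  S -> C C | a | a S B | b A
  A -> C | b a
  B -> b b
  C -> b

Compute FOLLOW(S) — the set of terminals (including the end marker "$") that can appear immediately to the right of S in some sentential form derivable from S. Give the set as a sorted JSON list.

Compute FIRST by fixpoint:
pass 1:
  A via A→b a: +{b}
  B via B→b b: +{b}
  C via C→b: +{b}
  S via S→C C: +{b}
  S via S→a: +{a}
  FIRST(S)={a,b}  FIRST(A)={b}  FIRST(B)={b}  FIRST(C)={b}
pass 2: — fixpoint
  FIRST(S)={a,b}  FIRST(A)={b}  FIRST(B)={b}  FIRST(C)={b}

Compute FOLLOW by fixpoint:
seed FOLLOW(S) with $
[1]
  S→C C: FOLLOW(C) ⊇ FIRST(C) = {b}; new: +{b}
  S→C C: FOLLOW(C) ⊇ FOLLOW(S) ⊇ {$}; new: +{$}
  S→a S B: FOLLOW(S) ⊇ FIRST(B) = {b}; new: +{b}
  S→a S B: FOLLOW(B) ⊇ FOLLOW(S) ⊇ {$,b}; new: +{$,b}
  S→b A: FOLLOW(A) ⊇ FOLLOW(S) ⊇ {$,b}; new: +{$,b}
  FOLLOW(S)={$,b}  FOLLOW(A)={$,b}  FOLLOW(B)={$,b}  FOLLOW(C)={$,b}
[2] — fixpoint
  FOLLOW(S)={$,b}  FOLLOW(A)={$,b}  FOLLOW(B)={$,b}  FOLLOW(C)={$,b}

FOLLOW(S) = ["$", "b"]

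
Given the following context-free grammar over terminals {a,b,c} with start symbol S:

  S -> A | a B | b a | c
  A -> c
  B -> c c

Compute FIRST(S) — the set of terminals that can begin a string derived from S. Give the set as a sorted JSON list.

FIRST iteration:
pass 1:
  A via A→c: +{c}
  B via B→c c: +{c}
  S via S→A: +{c}
  S via S→a B: +{a}
  S via S→b a: +{b}
  FIRST[S]={a,b,c}  FIRST[A]={c}  FIRST[B]={c}
pass 2: (no change)
  FIRST[S]={a,b,c}  FIRST[A]={c}  FIRST[B]={c}

FIRST(S) = ["a", "b", "c"]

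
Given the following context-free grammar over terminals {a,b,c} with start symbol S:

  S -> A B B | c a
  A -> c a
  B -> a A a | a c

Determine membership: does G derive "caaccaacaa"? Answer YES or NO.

CNF form of G:
  S -> A X3 | T0 T1
  A -> T0 T1
  B -> T1 T0 | T1 X2
  T0 -> c
  T1 -> a
  X2 -> A T1
  X3 -> B B

CYK fill:
  [0..0]={T0}  "c"  orig:{}
  [1..1]={T1}  "a"  orig:{}
  [2..2]={T1}  "a"  orig:{}
  [3..3]={T0}  "c"  orig:{}
  [4..4]={T0}  "c"  orig:{}
  [5..5]={T1}  "a"  orig:{}
  [6..6]={T1}  "a"  orig:{}
  [7..7]={T0}  "c"  orig:{}
  [8..8]={T1}  "a"  orig:{}
  [9..9]={T1}  "a"  orig:{}
  [0..1]={A,S}  "ca"
  [1..2]=∅  "aa"
  [2..3]={B}  "ac"
  [3..4]=∅  "cc"
  [4..5]={A,S}  "ca"
  [5..6]=∅  "aa"
  [6..7]={B}  "ac"
  [7..8]={A,S}  "ca"
  [8..9]=∅  "aa"
  [0..2]={X2}  "caa"  orig:{}
  [1..3]=∅  "aac"
  [2..4]=∅  "acc"
  [3..5]=∅  "cca"
  [4..6]={X2}  "caa"  orig:{}
  [5..7]=∅  "aac"
  [6..8]=∅  "aca"
  [7..9]={X2}  "caa"  orig:{}
  [0..3]=∅  "caac"
  [1..4]=∅  "aacc"
  [2..5]=∅  "acca"
  [3..6]=∅  "ccaa"
  [4..7]=∅  "caac"
  [5..8]=∅  "aaca"
  [6..9]={B}  "acaa"
  [0..4]=∅  "caacc"
  [1..5]=∅  "aacca"
  [2..6]=∅  "accaa"
  [3..7]=∅  "ccaac"
  [4..8]=∅  "caaca"
  [5..9]=∅  "aacaa"
  [0..5]=∅  "caacca"
  [1..6]=∅  "aaccaa"
  [2..7]=∅  "accaac"
  [3..8]=∅  "ccaaca"
  [4..9]=∅  "caacaa"
  [0..6]=∅  "caaccaa"
  [1..7]=∅  "aaccaac"
  [2..8]=∅  "accaaca"
  [3..9]=∅  "ccaacaa"
  [0..7]=∅  "caaccaac"
  [1..8]=∅  "aaccaaca"
  [2..9]=∅  "accaacaa"
  [0..8]=∅  "caaccaaca"
  [1..9]=∅  "aaccaacaa"
  [0..9]=∅  "caaccaacaa"

S ∉ T[0,9] ⇒ NO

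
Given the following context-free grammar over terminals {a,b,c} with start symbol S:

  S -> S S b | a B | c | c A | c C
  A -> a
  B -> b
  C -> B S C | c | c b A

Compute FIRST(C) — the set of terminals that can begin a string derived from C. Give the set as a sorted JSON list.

FIRST iteration:
iter 1:
  A via A→a: +{a}
  B via B→b: +{b}
  C via C→B S C: +{b}
  C via C→c: +{c}
  S via S→a B: +{a}
  S via S→c: +{c}
  FIRST[S]={a,c}  FIRST[A]={a}  FIRST[B]={b}  FIRST[C]={b,c}
iter 2: done
  FIRST[S]={a,c}  FIRST[A]={a}  FIRST[B]={b}  FIRST[C]={b,c}

FIRST(C) = ["b", "c"]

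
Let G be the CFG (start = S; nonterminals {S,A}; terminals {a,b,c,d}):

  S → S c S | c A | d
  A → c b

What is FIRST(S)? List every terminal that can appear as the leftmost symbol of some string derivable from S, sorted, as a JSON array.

FIRST sets, iterate to fixpoint:
pass 1:
  A via A→c b: +{c}
  S via S→c A: +{c}
  S via S→d: +{d}
  S: {c,d}  A: {c}
pass 2: (no change)
  S: {c,d}  A: {c}

FIRST(S) = ["c", "d"]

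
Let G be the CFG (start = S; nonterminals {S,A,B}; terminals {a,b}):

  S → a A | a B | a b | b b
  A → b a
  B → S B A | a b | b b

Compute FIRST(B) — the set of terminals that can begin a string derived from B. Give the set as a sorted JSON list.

FIRST sets, iterate to fixpoint:
pass 1:
  A via A→b a: +{b}
  B via B→a b: +{a}
  B via B→b b: +{b}
  S via S→a A: +{a}
  S via S→b b: +{b}
  FIRST(S)={a,b}  FIRST(A)={b}  FIRST(B)={a,b}
pass 2: done
  FIRST(S)={a,b}  FIRST(A)={b}  FIRST(B)={a,b}

FIRST(B) = ["a", "b"]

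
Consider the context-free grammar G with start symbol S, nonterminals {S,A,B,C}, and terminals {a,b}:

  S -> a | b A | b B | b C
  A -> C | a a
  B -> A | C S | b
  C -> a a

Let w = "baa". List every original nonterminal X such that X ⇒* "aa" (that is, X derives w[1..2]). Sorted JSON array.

Convert to CNF:
  S -> T1 A | T1 B | T1 C | a
  A -> T0 T0
  B -> C S | T0 T0 | b
  C -> T0 T0
  T0 -> a
  T1 -> b

CYK fill — only the sub-triangle for w[1..2]:
  [1..1]={S,T0}  "a"  orig:{S}
  [2..2]={S,T0}  "a"  orig:{S}
  [1..2]={A,B,C}  "aa"

Original NTs in T[1,2] deriving "aa": ["A", "B", "C"]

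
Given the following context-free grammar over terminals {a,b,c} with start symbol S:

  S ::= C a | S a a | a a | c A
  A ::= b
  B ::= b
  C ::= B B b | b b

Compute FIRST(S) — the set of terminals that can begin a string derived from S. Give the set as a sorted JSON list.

FIRST iteration:
iter 1:
  A via A→b: +{b}
  B via B→b: +{b}
  C via C→B B b: +{b}
  S via S→C a: +{b}
  S via S→a a: +{a}
  S via S→c A: +{c}
  S: {a,b,c}  A: {b}  B: {b}  C: {b}
iter 2: (stable)
  S: {a,b,c}  A: {b}  B: {b}  C: {b}

FIRST(S) = ["a", "b", "c"]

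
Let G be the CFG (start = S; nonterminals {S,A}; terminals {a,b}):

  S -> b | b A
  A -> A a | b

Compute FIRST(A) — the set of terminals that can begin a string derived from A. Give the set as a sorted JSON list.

Compute FIRST by fixpoint:
[1]
  A via A→b: +{b}
  S via S→b: +{b}
  S: {b}  A: {b}
[2] done
  S: {b}  A: {b}

FIRST(A) = ["b"]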